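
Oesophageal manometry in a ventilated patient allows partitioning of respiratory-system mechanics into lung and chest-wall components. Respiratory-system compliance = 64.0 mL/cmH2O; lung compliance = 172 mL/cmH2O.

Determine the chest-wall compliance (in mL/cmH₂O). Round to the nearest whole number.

102

1/Ccw = 1/Crs − 1/CL.
1/Ccw = 1/64.0 − 1/172 = 0.009811.
Ccw = 101.93 mL/cmH2O.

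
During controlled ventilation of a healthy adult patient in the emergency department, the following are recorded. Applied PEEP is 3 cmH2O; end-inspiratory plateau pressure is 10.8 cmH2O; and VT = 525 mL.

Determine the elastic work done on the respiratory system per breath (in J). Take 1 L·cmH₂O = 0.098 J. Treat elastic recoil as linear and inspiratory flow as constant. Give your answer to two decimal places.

Elastic work ≈ ½ × (Pplat − PEEP) × Vt = 0.5 × (10.8 − 3) × 0.525 L = 0.5 × 7.8 × 0.525 = 2.048 L·cmH2O.
× 0.098 J/(L·cmH2O) → 0.2007 J.

0.20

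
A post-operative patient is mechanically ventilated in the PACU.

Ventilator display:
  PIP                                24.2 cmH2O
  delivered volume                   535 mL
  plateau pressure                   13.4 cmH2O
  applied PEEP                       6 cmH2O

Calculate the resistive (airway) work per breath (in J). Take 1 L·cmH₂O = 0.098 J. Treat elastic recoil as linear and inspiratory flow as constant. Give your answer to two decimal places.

With constant inspiratory flow the resistive pressure is constant at PIP − Pplat = 24.2 − 13.4 = 10.8 cmH2O, so resistive work = 10.8 × 0.535 = 5.778 L·cmH2O.
× 0.098 J/(L·cmH2O) → 0.5662 J.

0.57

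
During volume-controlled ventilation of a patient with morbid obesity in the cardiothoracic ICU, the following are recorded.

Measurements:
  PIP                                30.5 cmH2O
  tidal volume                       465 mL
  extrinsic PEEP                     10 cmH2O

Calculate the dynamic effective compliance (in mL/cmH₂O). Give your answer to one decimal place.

22.7

Dynamic compliance = Vt / (PIP − PEEP) = 465 / (30.5 − 10) = 465 / 20.5 = 22.683 mL/cmH2O.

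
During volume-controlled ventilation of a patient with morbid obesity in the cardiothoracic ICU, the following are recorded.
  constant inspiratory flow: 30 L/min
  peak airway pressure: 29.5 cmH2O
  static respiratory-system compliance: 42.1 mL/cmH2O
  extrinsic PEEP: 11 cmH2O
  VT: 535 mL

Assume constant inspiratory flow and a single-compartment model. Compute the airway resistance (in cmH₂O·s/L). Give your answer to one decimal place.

11.6

Flow: 30 L/min ÷ 60 = 0.5 L/s.
Equation of motion (constant flow): PIP = Vt/C + R·V̇ + PEEP.
R·V̇ = PIP − Vt/C − PEEP = 29.5 − 535/42.1 − 11 = 29.5 − 12.708 − 11 = 5.792 cmH2O.
R = 5.792 / 0.5 = 11.584 cmH2O·s/L.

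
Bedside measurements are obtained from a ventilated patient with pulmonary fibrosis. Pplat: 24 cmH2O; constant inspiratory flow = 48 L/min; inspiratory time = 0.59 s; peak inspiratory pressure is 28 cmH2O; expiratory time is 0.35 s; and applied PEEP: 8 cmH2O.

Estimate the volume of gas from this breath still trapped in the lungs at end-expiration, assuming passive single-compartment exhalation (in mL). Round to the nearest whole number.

44

Flow: 48 L/min ÷ 60 = 0.8 L/s.
Vt = flow × Ti = 0.8 L/s × 0.59 s × 1000 mL/L = 472.0 mL.
R = (PIP − Pplat)/V̇ = (28 − 24) / 0.8 = 4.0/0.8 = 5.0 cmH2O·s/L.
C = Vt/(Pplat − PEEP) = 472.0 / (24 − 8) = 472.0/16.0 = 29.5 mL/cmH2O.
τ = R × C = 5.0 × 0.0295 L/cmH2O = 0.1475 s.
Fraction remaining = e^(−Te/τ) = e^(−0.35/0.1475) = 0.09321.
Trapped volume = 472.0 × 0.09321 = 43.995 mL.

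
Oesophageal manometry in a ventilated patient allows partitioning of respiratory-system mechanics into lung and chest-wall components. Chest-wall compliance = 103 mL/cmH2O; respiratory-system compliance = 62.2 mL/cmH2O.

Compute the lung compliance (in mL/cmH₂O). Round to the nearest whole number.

1/CL = 1/Crs − 1/Ccw.
1/CL = 1/62.2 − 1/103 = 0.006368.
CL = 157.04 mL/cmH2O.

157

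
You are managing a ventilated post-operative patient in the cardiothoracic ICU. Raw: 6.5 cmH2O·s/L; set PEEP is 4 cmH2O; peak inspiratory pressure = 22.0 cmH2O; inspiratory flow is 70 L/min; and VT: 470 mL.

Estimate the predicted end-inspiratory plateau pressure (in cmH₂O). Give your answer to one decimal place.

14.4

Flow: 70 L/min ÷ 60 = 1.1667 L/s.
Pplat = PIP − Raw × flow = 22.0 − 6.5 × 1.1667 = 22.0 − 7.584 = 14.416 cmH2O.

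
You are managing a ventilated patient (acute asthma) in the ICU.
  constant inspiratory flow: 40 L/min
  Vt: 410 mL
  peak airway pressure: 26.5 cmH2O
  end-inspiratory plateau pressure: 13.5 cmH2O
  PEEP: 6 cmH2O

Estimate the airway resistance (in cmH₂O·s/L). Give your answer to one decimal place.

19.5

Flow: 40 L/min ÷ 60 = 0.6667 L/s.
Raw = (PIP − Pplat) / flow = (26.5 − 13.5) / 0.6667 = 13.0 / 0.6667 = 19.499 cmH2O·s/L.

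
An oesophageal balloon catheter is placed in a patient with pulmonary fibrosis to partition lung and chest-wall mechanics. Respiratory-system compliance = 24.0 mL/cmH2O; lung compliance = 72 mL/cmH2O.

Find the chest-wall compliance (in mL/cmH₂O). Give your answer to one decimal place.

1/Ccw = 1/Crs − 1/CL.
1/Ccw = 1/24.0 − 1/72 = 0.02778.
Ccw = 35.997 mL/cmH2O.

36.0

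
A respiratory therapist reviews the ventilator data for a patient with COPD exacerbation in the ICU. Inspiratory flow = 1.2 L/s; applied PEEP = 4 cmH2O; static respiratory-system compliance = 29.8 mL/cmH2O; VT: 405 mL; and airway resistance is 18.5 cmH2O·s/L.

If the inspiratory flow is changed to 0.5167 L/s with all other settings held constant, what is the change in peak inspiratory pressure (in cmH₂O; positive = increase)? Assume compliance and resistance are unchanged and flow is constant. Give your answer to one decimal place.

-12.6

PIP = Vt/C + R·V̇ + PEEP (constant-flow equation of motion).
Only the resistive term changes: ΔPIP = R × ΔV̇ = 18.5 × (0.5167 − 1.2) = 18.5 × -0.6833 = -12.641 cmH2O.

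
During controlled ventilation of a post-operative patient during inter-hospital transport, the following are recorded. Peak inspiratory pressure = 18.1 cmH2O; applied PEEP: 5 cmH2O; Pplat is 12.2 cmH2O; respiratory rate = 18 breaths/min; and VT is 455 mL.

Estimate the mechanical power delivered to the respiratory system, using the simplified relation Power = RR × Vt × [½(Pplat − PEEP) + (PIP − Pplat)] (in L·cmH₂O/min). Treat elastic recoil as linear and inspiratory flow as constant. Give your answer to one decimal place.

Per-breath work = Vt × [½(Pplat−PEEP) + (PIP−Pplat)] = 0.455 × [0.5×7.2 + 5.9] = 0.455 × 9.5 = 4.323 L·cmH2O.
Power = 18 × 4.323 = 77.814 L·cmH2O/min.

77.8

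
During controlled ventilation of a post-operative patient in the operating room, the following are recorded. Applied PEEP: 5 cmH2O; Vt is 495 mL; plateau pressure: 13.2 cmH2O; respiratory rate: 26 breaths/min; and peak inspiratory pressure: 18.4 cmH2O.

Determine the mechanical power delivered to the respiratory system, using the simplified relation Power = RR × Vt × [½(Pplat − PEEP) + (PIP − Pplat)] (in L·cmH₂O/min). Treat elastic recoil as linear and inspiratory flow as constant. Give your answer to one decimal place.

Per-breath work = Vt × [½(Pplat−PEEP) + (PIP−Pplat)] = 0.495 × [0.5×8.2 + 5.2] = 0.495 × 9.3 = 4.604 L·cmH2O.
Power = 26 × 4.604 = 119.7 L·cmH2O/min.

119.7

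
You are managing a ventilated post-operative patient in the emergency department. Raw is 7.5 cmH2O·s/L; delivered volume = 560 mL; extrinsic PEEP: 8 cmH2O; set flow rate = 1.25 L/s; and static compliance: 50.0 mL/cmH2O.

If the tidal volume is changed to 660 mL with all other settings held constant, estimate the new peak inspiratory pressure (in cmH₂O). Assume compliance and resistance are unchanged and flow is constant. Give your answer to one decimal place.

30.6

PIP = Vt/C + R·V̇ + PEEP (constant-flow equation of motion).
Only the elastic term changes: ΔPIP = ΔVt / C = (660 − 560) / 50.0 = 2.0 cmH2O.
Original PIP = 560/50.0 + 7.5×1.25 + 8 = 28.575 cmH2O; new PIP = 28.575 + (2.0) = 30.575 cmH2O.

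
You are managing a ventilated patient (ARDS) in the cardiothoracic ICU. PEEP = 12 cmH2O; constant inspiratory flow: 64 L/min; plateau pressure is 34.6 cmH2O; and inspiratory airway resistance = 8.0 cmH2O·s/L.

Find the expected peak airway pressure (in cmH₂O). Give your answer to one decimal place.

43.1

Flow: 64 L/min ÷ 60 = 1.0667 L/s.
PIP = Pplat + Raw × flow = 34.6 + 8.0 × 1.0667 = 34.6 + 8.534 = 43.134 cmH2O.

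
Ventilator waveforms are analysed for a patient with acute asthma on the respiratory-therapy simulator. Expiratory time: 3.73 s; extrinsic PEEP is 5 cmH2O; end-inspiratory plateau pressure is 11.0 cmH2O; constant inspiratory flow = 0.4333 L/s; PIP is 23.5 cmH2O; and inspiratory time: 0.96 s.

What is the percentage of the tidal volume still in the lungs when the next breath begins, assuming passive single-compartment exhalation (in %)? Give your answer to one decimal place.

15.5

Vt = flow × Ti = 0.4333 L/s × 0.96 s × 1000 mL/L = 415.97 mL.
R = (PIP − Pplat)/V̇ = (23.5 − 11.0) / 0.4333 = 12.5/0.4333 = 28.848 cmH2O·s/L.
C = Vt/(Pplat − PEEP) = 415.97 / (11.0 − 5) = 415.97/6.0 = 69.328 mL/cmH2O.
τ = R × C = 28.848 × 0.06933 L/cmH2O = 2.0 s.
Fraction remaining at end-expiration = e^(−Te/τ) = e^(−3.73/2.0) = 0.1549 → 15.49%.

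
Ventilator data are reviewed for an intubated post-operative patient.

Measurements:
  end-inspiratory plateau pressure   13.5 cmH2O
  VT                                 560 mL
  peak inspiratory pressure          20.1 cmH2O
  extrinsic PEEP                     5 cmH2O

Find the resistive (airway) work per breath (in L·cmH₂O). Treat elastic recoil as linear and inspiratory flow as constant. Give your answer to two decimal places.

With constant inspiratory flow the resistive pressure is constant at PIP − Pplat = 20.1 − 13.5 = 6.6 cmH2O, so resistive work = 6.6 × 0.560 = 3.696 L·cmH2O.

3.70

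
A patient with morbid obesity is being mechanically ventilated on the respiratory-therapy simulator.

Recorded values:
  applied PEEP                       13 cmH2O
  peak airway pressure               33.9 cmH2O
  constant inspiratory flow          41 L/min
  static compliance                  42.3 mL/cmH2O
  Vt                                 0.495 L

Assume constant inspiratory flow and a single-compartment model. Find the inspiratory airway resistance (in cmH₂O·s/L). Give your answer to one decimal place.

13.5

Flow: 41 L/min ÷ 60 = 0.6833 L/s.
Equation of motion (constant flow): PIP = Vt/C + R·V̇ + PEEP.
R·V̇ = PIP − Vt/C − PEEP = 33.9 − 495/42.3 − 13 = 33.9 − 11.702 − 13 = 9.198 cmH2O.
R = 9.198 / 0.6833 = 13.461 cmH2O·s/L.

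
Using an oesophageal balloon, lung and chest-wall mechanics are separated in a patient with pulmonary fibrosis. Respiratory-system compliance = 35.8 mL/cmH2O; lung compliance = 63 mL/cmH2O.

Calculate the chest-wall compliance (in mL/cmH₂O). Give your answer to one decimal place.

82.9

1/Ccw = 1/Crs − 1/CL.
1/Ccw = 1/35.8 − 1/63 = 0.01206.
Ccw = 82.919 mL/cmH2O.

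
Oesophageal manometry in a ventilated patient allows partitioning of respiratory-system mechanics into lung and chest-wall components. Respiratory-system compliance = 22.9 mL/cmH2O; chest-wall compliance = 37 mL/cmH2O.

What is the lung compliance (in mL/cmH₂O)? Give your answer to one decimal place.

1/CL = 1/Crs − 1/Ccw.
1/CL = 1/22.9 − 1/37 = 0.01664.
CL = 60.096 mL/cmH2O.

60.1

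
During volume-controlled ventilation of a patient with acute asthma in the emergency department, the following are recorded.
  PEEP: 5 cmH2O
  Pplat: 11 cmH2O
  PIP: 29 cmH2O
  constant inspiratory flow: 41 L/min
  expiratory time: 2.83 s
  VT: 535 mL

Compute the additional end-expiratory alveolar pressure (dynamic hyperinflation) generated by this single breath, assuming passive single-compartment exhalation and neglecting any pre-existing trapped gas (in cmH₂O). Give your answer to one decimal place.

1.8

Flow: 41 L/min ÷ 60 = 0.6833 L/s.
R = (PIP − Pplat)/V̇ = (29 − 11) / 0.6833 = 18.0/0.6833 = 26.343 cmH2O·s/L.
C = Vt/(Pplat − PEEP) = 535.0 / (11 − 5) = 535.0/6.0 = 89.167 mL/cmH2O.
τ = R × C = 26.343 × 0.08917 L/cmH2O = 2.349 s.
Fraction remaining = e^(−Te/τ) = e^(−2.83/2.349) = 0.2998; trapped volume = 535.0 × 0.2998 = 160.39 mL.
Additional alveolar pressure from trapping ≈ V_trapped / C = 160.39 / 89.167 = 1.799 cmH2O.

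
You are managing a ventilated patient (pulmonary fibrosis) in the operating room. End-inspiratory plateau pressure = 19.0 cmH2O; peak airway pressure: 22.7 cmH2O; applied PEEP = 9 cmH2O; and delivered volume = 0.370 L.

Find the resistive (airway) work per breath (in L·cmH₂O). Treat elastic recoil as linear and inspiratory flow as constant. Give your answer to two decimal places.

1.37

With constant inspiratory flow the resistive pressure is constant at PIP − Pplat = 22.7 − 19.0 = 3.7 cmH2O, so resistive work = 3.7 × 0.370 = 1.369 L·cmH2O.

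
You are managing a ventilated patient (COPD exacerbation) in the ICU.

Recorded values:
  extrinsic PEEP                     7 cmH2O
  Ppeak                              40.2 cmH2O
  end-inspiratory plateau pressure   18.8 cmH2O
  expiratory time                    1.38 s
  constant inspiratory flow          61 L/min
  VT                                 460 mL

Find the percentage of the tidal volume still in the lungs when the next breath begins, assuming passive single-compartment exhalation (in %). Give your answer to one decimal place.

18.6

Flow: 61 L/min ÷ 60 = 1.0167 L/s.
R = (PIP − Pplat)/V̇ = (40.2 − 18.8) / 1.0167 = 21.4/1.0167 = 21.048 cmH2O·s/L.
C = Vt/(Pplat − PEEP) = 460.0 / (18.8 − 7) = 460.0/11.8 = 38.983 mL/cmH2O.
τ = R × C = 21.048 × 0.03898 L/cmH2O = 0.8205 s.
Fraction remaining at end-expiration = e^(−Te/τ) = e^(−1.38/0.8205) = 0.186 → 18.6%.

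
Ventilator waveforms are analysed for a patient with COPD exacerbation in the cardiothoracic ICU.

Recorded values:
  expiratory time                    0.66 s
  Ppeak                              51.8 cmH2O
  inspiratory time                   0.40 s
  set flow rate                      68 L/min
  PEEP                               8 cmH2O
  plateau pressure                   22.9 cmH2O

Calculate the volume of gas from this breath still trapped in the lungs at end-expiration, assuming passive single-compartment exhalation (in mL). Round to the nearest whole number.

194

Flow: 68 L/min ÷ 60 = 1.1333 L/s.
Vt = flow × Ti = 1.1333 L/s × 0.40 s × 1000 mL/L = 453.32 mL.
R = (PIP − Pplat)/V̇ = (51.8 − 22.9) / 1.1333 = 28.9/1.1333 = 25.501 cmH2O·s/L.
C = Vt/(Pplat − PEEP) = 453.32 / (22.9 − 8) = 453.32/14.9 = 30.424 mL/cmH2O.
τ = R × C = 25.501 × 0.03042 L/cmH2O = 0.7757 s.
Fraction remaining = e^(−Te/τ) = e^(−0.66/0.7757) = 0.4271.
Trapped volume = 453.32 × 0.4271 = 193.61 mL.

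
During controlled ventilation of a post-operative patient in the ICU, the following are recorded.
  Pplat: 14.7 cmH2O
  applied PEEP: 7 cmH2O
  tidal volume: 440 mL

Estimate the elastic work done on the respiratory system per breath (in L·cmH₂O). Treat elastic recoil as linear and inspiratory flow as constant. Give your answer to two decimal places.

Elastic work ≈ ½ × (Pplat − PEEP) × Vt = 0.5 × (14.7 − 7) × 0.440 L = 0.5 × 7.7 × 0.440 = 1.694 L·cmH2O.

1.69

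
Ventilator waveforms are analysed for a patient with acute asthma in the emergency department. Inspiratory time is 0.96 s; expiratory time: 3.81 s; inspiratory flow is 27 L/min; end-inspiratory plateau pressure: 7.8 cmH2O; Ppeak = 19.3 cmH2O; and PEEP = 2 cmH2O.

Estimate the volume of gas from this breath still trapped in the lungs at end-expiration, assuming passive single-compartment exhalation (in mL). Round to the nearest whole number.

Flow: 27 L/min ÷ 60 = 0.45 L/s.
Vt = flow × Ti = 0.45 L/s × 0.96 s × 1000 mL/L = 432.0 mL.
R = (PIP − Pplat)/V̇ = (19.3 − 7.8) / 0.45 = 11.5/0.45 = 25.556 cmH2O·s/L.
C = Vt/(Pplat − PEEP) = 432.0 / (7.8 − 2) = 432.0/5.8 = 74.483 mL/cmH2O.
τ = R × C = 25.556 × 0.07448 L/cmH2O = 1.903 s.
Fraction remaining = e^(−Te/τ) = e^(−3.81/1.903) = 0.1351.
Trapped volume = 432.0 × 0.1351 = 58.363 mL.

58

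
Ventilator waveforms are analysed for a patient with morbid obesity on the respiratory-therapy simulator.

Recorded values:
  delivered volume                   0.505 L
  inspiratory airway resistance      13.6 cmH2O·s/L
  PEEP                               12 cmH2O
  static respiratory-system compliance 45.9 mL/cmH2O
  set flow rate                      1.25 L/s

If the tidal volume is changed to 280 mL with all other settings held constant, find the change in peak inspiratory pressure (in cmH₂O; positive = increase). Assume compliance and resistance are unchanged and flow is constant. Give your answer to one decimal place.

PIP = Vt/C + R·V̇ + PEEP (constant-flow equation of motion).
Only the elastic term changes: ΔPIP = ΔVt / C = (280 − 505) / 45.9 = -4.902 cmH2O.

-4.9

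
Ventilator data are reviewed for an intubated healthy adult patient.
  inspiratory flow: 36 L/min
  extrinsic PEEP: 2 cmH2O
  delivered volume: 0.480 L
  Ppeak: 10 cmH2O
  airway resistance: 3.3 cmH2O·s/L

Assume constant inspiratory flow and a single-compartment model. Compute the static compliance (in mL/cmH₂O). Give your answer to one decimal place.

Flow: 36 L/min ÷ 60 = 0.6 L/s.
Equation of motion (constant flow): PIP = Vt/C + R·V̇ + PEEP.
Vt/C = PIP − R·V̇ − PEEP = 10 − 3.3×0.6 − 2 = 10 − 1.98 − 2 = 6.02 cmH2O.
C = Vt / 6.02 = 480 / 6.02 = 79.734 mL/cmH2O.

79.7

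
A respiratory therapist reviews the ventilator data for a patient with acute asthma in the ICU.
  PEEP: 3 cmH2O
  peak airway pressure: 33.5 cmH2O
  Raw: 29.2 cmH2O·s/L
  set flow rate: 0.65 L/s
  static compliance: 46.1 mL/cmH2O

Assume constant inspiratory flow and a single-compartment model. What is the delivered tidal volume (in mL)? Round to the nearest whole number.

531

Equation of motion (constant flow): PIP = Vt/C + R·V̇ + PEEP.
Vt/C = PIP − R·V̇ − PEEP = 33.5 − 18.98 − 3 = 11.52 cmH2O.
Vt = C × 11.52 = 46.1 × 11.52 = 531.07 mL.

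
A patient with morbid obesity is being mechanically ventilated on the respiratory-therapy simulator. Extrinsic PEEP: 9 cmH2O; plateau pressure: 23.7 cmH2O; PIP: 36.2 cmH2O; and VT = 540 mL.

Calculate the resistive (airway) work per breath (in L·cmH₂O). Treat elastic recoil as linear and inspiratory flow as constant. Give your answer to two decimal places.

6.75

With constant inspiratory flow the resistive pressure is constant at PIP − Pplat = 36.2 − 23.7 = 12.5 cmH2O, so resistive work = 12.5 × 0.540 = 6.75 L·cmH2O.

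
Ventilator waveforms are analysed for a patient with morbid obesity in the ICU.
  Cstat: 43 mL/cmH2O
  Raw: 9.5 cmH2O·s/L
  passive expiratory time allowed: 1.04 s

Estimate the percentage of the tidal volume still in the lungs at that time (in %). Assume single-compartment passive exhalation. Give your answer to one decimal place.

τ = R × C = 9.5 × 43 mL/cmH2O = 9.5 × 0.043 L/cmH2O = 0.4085 s.
Passive exhalation: V(t)/V₀ = e^(−t/τ) = e^(−1.04/0.4085) = 0.0784.
Fraction remaining = 0.0784 → 7.84%.

7.8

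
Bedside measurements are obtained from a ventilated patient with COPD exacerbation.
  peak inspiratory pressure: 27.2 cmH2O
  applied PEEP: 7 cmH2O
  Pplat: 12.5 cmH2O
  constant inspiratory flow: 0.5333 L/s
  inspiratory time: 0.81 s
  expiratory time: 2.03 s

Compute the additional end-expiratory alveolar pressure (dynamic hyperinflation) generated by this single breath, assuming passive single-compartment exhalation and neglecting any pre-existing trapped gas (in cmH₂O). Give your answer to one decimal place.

2.2

Vt = flow × Ti = 0.5333 L/s × 0.81 s × 1000 mL/L = 431.97 mL.
R = (PIP − Pplat)/V̇ = (27.2 − 12.5) / 0.5333 = 14.7/0.5333 = 27.564 cmH2O·s/L.
C = Vt/(Pplat − PEEP) = 431.97 / (12.5 − 7) = 431.97/5.5 = 78.54 mL/cmH2O.
τ = R × C = 27.564 × 0.07854 L/cmH2O = 2.165 s.
Fraction remaining = e^(−Te/τ) = e^(−2.03/2.165) = 0.3915; trapped volume = 431.97 × 0.3915 = 169.12 mL.
Additional alveolar pressure from trapping ≈ V_trapped / C = 169.12 / 78.54 = 2.153 cmH2O.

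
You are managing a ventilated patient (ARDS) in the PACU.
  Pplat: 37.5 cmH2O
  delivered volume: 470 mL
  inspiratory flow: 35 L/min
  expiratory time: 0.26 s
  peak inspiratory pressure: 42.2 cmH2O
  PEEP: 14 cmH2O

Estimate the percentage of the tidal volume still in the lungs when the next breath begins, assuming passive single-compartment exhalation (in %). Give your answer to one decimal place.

19.9

Flow: 35 L/min ÷ 60 = 0.5833 L/s.
R = (PIP − Pplat)/V̇ = (42.2 − 37.5) / 0.5833 = 4.7/0.5833 = 8.058 cmH2O·s/L.
C = Vt/(Pplat − PEEP) = 470.0 / (37.5 − 14) = 470.0/23.5 = 20.0 mL/cmH2O.
τ = R × C = 8.058 × 0.02 L/cmH2O = 0.1612 s.
Fraction remaining at end-expiration = e^(−Te/τ) = e^(−0.26/0.1612) = 0.1993 → 19.93%.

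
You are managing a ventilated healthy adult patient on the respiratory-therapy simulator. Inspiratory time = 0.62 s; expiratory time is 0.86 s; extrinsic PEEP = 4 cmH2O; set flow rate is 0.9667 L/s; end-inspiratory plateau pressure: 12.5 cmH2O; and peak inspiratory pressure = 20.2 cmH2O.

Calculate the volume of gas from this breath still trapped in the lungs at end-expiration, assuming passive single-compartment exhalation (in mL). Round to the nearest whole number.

130

Vt = flow × Ti = 0.9667 L/s × 0.62 s × 1000 mL/L = 599.35 mL.
R = (PIP − Pplat)/V̇ = (20.2 − 12.5) / 0.9667 = 7.7/0.9667 = 7.965 cmH2O·s/L.
C = Vt/(Pplat − PEEP) = 599.35 / (12.5 − 4) = 599.35/8.5 = 70.512 mL/cmH2O.
τ = R × C = 7.965 × 0.07051 L/cmH2O = 0.5616 s.
Fraction remaining = e^(−Te/τ) = e^(−0.86/0.5616) = 0.2162.
Trapped volume = 599.35 × 0.2162 = 129.58 mL.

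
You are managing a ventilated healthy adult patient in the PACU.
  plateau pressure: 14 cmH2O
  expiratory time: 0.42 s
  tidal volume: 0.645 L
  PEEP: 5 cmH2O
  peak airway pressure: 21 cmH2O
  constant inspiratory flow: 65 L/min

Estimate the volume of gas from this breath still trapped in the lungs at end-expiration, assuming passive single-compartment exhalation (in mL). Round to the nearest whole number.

260

Flow: 65 L/min ÷ 60 = 1.0833 L/s.
R = (PIP − Pplat)/V̇ = (21 − 14) / 1.0833 = 7.0/1.0833 = 6.462 cmH2O·s/L.
C = Vt/(Pplat − PEEP) = 645.0 / (14 − 5) = 645.0/9.0 = 71.667 mL/cmH2O.
τ = R × C = 6.462 × 0.07167 L/cmH2O = 0.4631 s.
Fraction remaining = e^(−Te/τ) = e^(−0.42/0.4631) = 0.4038.
Trapped volume = 645.0 × 0.4038 = 260.45 mL.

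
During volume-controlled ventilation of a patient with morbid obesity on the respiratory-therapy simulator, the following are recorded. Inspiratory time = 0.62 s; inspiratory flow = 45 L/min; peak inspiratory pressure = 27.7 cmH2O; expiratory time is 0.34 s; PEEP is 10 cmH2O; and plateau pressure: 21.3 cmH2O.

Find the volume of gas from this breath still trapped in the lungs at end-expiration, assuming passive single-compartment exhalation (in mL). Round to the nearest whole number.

177

Flow: 45 L/min ÷ 60 = 0.75 L/s.
Vt = flow × Ti = 0.75 L/s × 0.62 s × 1000 mL/L = 465.0 mL.
R = (PIP − Pplat)/V̇ = (27.7 − 21.3) / 0.75 = 6.4/0.75 = 8.533 cmH2O·s/L.
C = Vt/(Pplat − PEEP) = 465.0 / (21.3 − 10) = 465.0/11.3 = 41.15 mL/cmH2O.
τ = R × C = 8.533 × 0.04115 L/cmH2O = 0.3511 s.
Fraction remaining = e^(−Te/τ) = e^(−0.34/0.3511) = 0.3797.
Trapped volume = 465.0 × 0.3797 = 176.56 mL.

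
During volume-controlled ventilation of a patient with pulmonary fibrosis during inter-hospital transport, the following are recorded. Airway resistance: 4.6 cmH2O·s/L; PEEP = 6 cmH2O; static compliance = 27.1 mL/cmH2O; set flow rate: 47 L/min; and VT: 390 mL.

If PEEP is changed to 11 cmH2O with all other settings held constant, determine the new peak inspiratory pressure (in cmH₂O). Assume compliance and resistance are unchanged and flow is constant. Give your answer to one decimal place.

29.0

Flow: 47 L/min ÷ 60 = 0.7833 L/s.
PIP = Vt/C + R·V̇ + PEEP (constant-flow equation of motion).
Only the baseline term changes: ΔPIP = ΔPEEP = 11 − 6 = 5.0 cmH2O.
Original PIP = 390/27.1 + 4.6×0.7833 + 6 = 23.994 cmH2O; new PIP = 23.994 + (5.0) = 28.994 cmH2O.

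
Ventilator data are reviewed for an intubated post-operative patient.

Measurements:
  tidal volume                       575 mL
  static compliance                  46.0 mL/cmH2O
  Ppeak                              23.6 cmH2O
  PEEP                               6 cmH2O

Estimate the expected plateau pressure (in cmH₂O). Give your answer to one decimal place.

18.5

Pplat = PEEP + Vt / Cstat = 6 + 575 / 46.0 = 6 + 12.5 = 18.5 cmH2O.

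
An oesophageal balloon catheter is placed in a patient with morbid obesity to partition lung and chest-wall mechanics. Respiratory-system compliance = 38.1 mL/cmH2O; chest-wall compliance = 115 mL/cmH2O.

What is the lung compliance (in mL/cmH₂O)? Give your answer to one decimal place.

1/CL = 1/Crs − 1/Ccw.
1/CL = 1/38.1 − 1/115 = 0.01755.
CL = 56.98 mL/cmH2O.

57.0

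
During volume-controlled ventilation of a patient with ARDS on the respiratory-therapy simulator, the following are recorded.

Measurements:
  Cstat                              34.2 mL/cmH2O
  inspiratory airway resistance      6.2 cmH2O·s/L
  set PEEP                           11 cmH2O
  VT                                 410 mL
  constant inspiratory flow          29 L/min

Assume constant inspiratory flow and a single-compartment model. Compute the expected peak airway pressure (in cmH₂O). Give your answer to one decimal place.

Flow: 29 L/min ÷ 60 = 0.4833 L/s.
Equation of motion (constant flow): PIP = Vt/C + R·V̇ + PEEP.
PIP = 410/34.2 + 6.2×0.4833 + 11 = 11.988 + 2.996 + 11 = 25.984 cmH2O.

26.0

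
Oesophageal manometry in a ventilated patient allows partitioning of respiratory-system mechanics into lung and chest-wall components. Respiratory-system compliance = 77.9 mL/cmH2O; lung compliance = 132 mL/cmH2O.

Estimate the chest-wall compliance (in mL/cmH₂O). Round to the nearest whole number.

1/Ccw = 1/Crs − 1/CL.
1/Ccw = 1/77.9 − 1/132 = 0.005261.
Ccw = 190.08 mL/cmH2O.

190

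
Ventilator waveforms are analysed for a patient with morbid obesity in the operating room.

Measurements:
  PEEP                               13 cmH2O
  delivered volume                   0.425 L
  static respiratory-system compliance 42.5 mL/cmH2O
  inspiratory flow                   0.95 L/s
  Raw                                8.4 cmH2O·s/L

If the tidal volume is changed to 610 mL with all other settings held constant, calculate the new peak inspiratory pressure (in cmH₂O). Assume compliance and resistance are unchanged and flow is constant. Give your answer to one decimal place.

35.3

PIP = Vt/C + R·V̇ + PEEP (constant-flow equation of motion).
Only the elastic term changes: ΔPIP = ΔVt / C = (610 − 425) / 42.5 = 4.353 cmH2O.
Original PIP = 425/42.5 + 8.4×0.95 + 13 = 30.98 cmH2O; new PIP = 30.98 + (4.353) = 35.333 cmH2O.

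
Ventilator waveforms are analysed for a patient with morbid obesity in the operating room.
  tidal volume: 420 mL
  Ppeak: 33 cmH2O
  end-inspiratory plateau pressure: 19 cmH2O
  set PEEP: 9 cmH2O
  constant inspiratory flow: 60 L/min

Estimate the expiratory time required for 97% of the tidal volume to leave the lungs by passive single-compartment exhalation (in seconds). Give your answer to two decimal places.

Flow: 60 L/min ÷ 60 = 1 L/s.
R = (PIP − Pplat)/V̇ = (33 − 19) / 1 = 14.0/1 = 14.0 cmH2O·s/L.
C = Vt/(Pplat − PEEP) = 420.0 / (19 − 9) = 420.0/10.0 = 42.0 mL/cmH2O.
τ = R × C = 14.0 × 0.042 L/cmH2O = 0.588 s.
t = −τ·ln(1 − 0.97) = −0.588·ln(0.03) = 2.062 s.

2.06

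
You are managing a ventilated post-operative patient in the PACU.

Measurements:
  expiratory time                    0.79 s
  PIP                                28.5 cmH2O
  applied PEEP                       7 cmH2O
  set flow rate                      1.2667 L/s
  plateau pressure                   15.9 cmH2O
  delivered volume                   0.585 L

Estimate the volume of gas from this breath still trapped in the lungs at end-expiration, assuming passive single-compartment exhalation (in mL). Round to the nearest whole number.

175

R = (PIP − Pplat)/V̇ = (28.5 − 15.9) / 1.2667 = 12.6/1.2667 = 9.947 cmH2O·s/L.
C = Vt/(Pplat − PEEP) = 585.0 / (15.9 − 7) = 585.0/8.9 = 65.73 mL/cmH2O.
τ = R × C = 9.947 × 0.06573 L/cmH2O = 0.6538 s.
Fraction remaining = e^(−Te/τ) = e^(−0.79/0.6538) = 0.2987.
Trapped volume = 585.0 × 0.2987 = 174.74 mL.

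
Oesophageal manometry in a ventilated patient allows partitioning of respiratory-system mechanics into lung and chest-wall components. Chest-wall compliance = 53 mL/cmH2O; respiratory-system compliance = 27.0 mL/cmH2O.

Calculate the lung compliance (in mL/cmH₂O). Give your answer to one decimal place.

55.0

1/CL = 1/Crs − 1/Ccw.
1/CL = 1/27.0 − 1/53 = 0.01817.
CL = 55.036 mL/cmH2O.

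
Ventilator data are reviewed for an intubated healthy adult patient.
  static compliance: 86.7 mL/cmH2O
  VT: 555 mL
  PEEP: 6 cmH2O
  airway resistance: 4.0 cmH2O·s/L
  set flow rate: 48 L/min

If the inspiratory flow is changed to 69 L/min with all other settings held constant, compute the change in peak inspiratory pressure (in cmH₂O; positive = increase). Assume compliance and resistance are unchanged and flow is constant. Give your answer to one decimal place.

Flow: 48 L/min ÷ 60 = 0.8 L/s.
New flow: 69 L/min ÷ 60 = 1.15 L/s.
PIP = Vt/C + R·V̇ + PEEP (constant-flow equation of motion).
Only the resistive term changes: ΔPIP = R × ΔV̇ = 4.0 × (1.15 − 0.8) = 4.0 × 0.35 = 1.4 cmH2O.

1.4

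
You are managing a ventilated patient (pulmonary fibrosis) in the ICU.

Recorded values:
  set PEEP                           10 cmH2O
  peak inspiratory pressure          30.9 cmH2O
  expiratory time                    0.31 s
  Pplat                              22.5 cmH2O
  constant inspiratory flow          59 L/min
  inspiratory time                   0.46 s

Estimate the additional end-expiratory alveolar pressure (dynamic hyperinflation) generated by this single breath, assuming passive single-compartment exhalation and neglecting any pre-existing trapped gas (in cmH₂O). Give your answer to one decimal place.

4.6

Flow: 59 L/min ÷ 60 = 0.9833 L/s.
Vt = flow × Ti = 0.9833 L/s × 0.46 s × 1000 mL/L = 452.32 mL.
R = (PIP − Pplat)/V̇ = (30.9 − 22.5) / 0.9833 = 8.4/0.9833 = 8.543 cmH2O·s/L.
C = Vt/(Pplat − PEEP) = 452.32 / (22.5 − 10) = 452.32/12.5 = 36.186 mL/cmH2O.
τ = R × C = 8.543 × 0.03619 L/cmH2O = 0.3092 s.
Fraction remaining = e^(−Te/τ) = e^(−0.31/0.3092) = 0.3669; trapped volume = 452.32 × 0.3669 = 165.96 mL.
Additional alveolar pressure from trapping ≈ V_trapped / C = 165.96 / 36.186 = 4.586 cmH2O.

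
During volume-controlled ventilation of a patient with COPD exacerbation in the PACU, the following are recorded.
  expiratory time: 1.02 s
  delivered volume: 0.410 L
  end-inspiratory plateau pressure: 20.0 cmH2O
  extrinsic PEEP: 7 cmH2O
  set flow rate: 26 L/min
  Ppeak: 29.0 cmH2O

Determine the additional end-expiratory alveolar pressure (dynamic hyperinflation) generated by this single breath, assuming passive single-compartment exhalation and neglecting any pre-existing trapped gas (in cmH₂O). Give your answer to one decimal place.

2.7

Flow: 26 L/min ÷ 60 = 0.4333 L/s.
R = (PIP − Pplat)/V̇ = (29.0 − 20.0) / 0.4333 = 9.0/0.4333 = 20.771 cmH2O·s/L.
C = Vt/(Pplat − PEEP) = 410.0 / (20.0 − 7) = 410.0/13.0 = 31.538 mL/cmH2O.
τ = R × C = 20.771 × 0.03154 L/cmH2O = 0.6551 s.
Fraction remaining = e^(−Te/τ) = e^(−1.02/0.6551) = 0.2108; trapped volume = 410.0 × 0.2108 = 86.428 mL.
Additional alveolar pressure from trapping ≈ V_trapped / C = 86.428 / 31.538 = 2.74 cmH2O.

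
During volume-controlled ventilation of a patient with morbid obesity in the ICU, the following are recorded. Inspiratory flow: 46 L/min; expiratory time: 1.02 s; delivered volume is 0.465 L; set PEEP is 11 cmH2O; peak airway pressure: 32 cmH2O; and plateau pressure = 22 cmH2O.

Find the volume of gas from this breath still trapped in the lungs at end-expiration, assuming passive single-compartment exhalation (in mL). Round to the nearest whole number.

Flow: 46 L/min ÷ 60 = 0.7667 L/s.
R = (PIP − Pplat)/V̇ = (32 − 22) / 0.7667 = 10.0/0.7667 = 13.043 cmH2O·s/L.
C = Vt/(Pplat − PEEP) = 465.0 / (22 − 11) = 465.0/11.0 = 42.273 mL/cmH2O.
τ = R × C = 13.043 × 0.04227 L/cmH2O = 0.5513 s.
Fraction remaining = e^(−Te/τ) = e^(−1.02/0.5513) = 0.1572.
Trapped volume = 465.0 × 0.1572 = 73.098 mL.

73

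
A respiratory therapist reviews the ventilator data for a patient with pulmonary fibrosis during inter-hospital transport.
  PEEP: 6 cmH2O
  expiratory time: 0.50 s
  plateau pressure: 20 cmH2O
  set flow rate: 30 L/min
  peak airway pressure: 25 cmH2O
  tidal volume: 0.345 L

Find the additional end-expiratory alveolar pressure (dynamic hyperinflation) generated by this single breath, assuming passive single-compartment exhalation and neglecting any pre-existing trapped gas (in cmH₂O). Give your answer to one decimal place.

1.8

Flow: 30 L/min ÷ 60 = 0.5 L/s.
R = (PIP − Pplat)/V̇ = (25 − 20) / 0.5 = 5.0/0.5 = 10.0 cmH2O·s/L.
C = Vt/(Pplat − PEEP) = 345.0 / (20 − 6) = 345.0/14.0 = 24.643 mL/cmH2O.
τ = R × C = 10.0 × 0.02464 L/cmH2O = 0.2464 s.
Fraction remaining = e^(−Te/τ) = e^(−0.50/0.2464) = 0.1314; trapped volume = 345.0 × 0.1314 = 45.333 mL.
Additional alveolar pressure from trapping ≈ V_trapped / C = 45.333 / 24.643 = 1.84 cmH2O.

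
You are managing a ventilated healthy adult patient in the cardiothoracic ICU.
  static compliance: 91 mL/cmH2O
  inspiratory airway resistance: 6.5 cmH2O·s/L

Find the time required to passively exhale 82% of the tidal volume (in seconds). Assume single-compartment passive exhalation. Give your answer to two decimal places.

τ = R × C = 6.5 × 91 mL/cmH2O = 6.5 × 0.091 L/cmH2O = 0.5915 s.
Exhaled fraction f = 1 − e^(−t/τ) → t = −τ·ln(1 − f) = −0.5915·ln(0.18) = 1.014 s.

1.01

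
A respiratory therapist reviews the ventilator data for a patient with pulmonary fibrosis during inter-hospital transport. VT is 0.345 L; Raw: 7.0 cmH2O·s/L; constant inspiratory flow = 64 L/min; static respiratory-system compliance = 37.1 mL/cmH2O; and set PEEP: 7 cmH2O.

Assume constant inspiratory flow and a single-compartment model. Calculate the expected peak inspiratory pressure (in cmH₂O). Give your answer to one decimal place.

23.8

Flow: 64 L/min ÷ 60 = 1.0667 L/s.
Equation of motion (constant flow): PIP = Vt/C + R·V̇ + PEEP.
PIP = 345/37.1 + 7.0×1.0667 + 7 = 9.299 + 7.467 + 7 = 23.766 cmH2O.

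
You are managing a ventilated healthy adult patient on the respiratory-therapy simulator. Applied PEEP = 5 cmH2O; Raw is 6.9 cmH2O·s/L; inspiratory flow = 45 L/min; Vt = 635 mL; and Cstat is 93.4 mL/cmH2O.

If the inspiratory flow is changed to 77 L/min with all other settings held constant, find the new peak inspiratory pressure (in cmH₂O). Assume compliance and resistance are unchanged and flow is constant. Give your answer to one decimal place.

20.7

Flow: 45 L/min ÷ 60 = 0.75 L/s.
New flow: 77 L/min ÷ 60 = 1.2833 L/s.
PIP = Vt/C + R·V̇ + PEEP (constant-flow equation of motion).
Only the resistive term changes: ΔPIP = R × ΔV̇ = 6.9 × (1.2833 − 0.75) = 6.9 × 0.5333 = 3.68 cmH2O.
Original PIP = 635/93.4 + 6.9×0.75 + 5 = 16.974 cmH2O; new PIP = 16.974 + (3.68) = 20.654 cmH2O.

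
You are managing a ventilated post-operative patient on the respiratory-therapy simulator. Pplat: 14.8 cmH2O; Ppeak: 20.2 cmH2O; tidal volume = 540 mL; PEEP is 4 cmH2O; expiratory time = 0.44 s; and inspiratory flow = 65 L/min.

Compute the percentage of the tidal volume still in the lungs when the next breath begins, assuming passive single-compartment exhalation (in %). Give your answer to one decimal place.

Flow: 65 L/min ÷ 60 = 1.0833 L/s.
R = (PIP − Pplat)/V̇ = (20.2 − 14.8) / 1.0833 = 5.4/1.0833 = 4.985 cmH2O·s/L.
C = Vt/(Pplat − PEEP) = 540.0 / (14.8 − 4) = 540.0/10.8 = 50.0 mL/cmH2O.
τ = R × C = 4.985 × 0.05 L/cmH2O = 0.2493 s.
Fraction remaining at end-expiration = e^(−Te/τ) = e^(−0.44/0.2493) = 0.1712 → 17.12%.

17.1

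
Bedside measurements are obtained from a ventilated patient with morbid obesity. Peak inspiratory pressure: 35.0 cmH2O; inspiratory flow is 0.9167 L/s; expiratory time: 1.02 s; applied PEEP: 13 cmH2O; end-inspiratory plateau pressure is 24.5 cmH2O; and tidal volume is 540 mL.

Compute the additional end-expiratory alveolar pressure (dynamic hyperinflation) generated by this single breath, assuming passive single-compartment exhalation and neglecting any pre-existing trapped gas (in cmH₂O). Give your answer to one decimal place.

R = (PIP − Pplat)/V̇ = (35.0 − 24.5) / 0.9167 = 10.5/0.9167 = 11.454 cmH2O·s/L.
C = Vt/(Pplat − PEEP) = 540.0 / (24.5 − 13) = 540.0/11.5 = 46.957 mL/cmH2O.
τ = R × C = 11.454 × 0.04696 L/cmH2O = 0.5379 s.
Fraction remaining = e^(−Te/τ) = e^(−1.02/0.5379) = 0.1501; trapped volume = 540.0 × 0.1501 = 81.054 mL.
Additional alveolar pressure from trapping ≈ V_trapped / C = 81.054 / 46.957 = 1.726 cmH2O.

1.7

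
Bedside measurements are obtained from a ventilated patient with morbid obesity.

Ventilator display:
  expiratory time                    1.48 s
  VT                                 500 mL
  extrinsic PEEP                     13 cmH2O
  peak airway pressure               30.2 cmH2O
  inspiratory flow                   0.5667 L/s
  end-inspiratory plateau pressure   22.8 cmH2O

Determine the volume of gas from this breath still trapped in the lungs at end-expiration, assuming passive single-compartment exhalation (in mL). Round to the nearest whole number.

54

R = (PIP − Pplat)/V̇ = (30.2 − 22.8) / 0.5667 = 7.4/0.5667 = 13.058 cmH2O·s/L.
C = Vt/(Pplat − PEEP) = 500.0 / (22.8 − 13) = 500.0/9.8 = 51.02 mL/cmH2O.
τ = R × C = 13.058 × 0.05102 L/cmH2O = 0.6662 s.
Fraction remaining = e^(−Te/τ) = e^(−1.48/0.6662) = 0.1084.
Trapped volume = 500.0 × 0.1084 = 54.2 mL.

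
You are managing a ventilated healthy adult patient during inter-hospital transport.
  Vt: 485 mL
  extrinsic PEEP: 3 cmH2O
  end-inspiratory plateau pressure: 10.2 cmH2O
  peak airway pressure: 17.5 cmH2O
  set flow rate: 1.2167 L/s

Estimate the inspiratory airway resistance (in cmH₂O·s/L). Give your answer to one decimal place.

6.0

Raw = (PIP − Pplat) / flow = (17.5 − 10.2) / 1.2167 = 7.3 / 1.2167 = 6.0 cmH2O·s/L.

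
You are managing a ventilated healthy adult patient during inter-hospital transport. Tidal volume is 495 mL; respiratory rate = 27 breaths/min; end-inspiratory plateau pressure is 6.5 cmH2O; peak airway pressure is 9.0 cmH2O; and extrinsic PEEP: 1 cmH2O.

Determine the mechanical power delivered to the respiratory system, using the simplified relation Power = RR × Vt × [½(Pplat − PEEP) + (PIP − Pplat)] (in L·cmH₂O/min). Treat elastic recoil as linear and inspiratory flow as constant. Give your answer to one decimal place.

70.2

Per-breath work = Vt × [½(Pplat−PEEP) + (PIP−Pplat)] = 0.495 × [0.5×5.5 + 2.5] = 0.495 × 5.25 = 2.599 L·cmH2O.
Power = 27 × 2.599 = 70.173 L·cmH2O/min.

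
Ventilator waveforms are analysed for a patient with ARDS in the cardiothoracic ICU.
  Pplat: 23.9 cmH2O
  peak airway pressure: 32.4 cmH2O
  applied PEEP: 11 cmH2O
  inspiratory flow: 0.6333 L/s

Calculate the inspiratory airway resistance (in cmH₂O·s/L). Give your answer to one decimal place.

Raw = (PIP − Pplat) / flow = (32.4 − 23.9) / 0.6333 = 8.5 / 0.6333 = 13.422 cmH2O·s/L.

13.4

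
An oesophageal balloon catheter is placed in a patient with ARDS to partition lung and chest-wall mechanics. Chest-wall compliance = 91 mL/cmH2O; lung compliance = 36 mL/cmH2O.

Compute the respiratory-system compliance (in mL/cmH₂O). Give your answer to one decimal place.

25.8

Lung and chest wall are elastances in series: 1/Crs = 1/CL + 1/Ccw.
1/Crs = 1/36 + 1/91 = 0.03877.
Crs = 25.793 mL/cmH2O.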